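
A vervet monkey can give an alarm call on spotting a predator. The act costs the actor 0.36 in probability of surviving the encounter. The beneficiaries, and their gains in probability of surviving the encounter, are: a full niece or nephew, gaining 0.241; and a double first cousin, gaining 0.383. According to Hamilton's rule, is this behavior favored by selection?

Hamilton's rule: the trait is favored when the sum of r·B over every recipient exceeds the actor's cost C.
r to a full niece or nephew = 1/4 (full aunt/uncle↔niece/nephew: two paths of length 3 through the shared grandparent pair: r = 2·(1/2)^3 = 1/4).
r to a double first cousin = 1/4 (double first cousins share both grandparent pairs — four paths of length 4: r = 4·(1/2)^4 = 1/4).
Summing one r·B term per recipient: 1·0.25·0.241 + 1·0.25·0.383 = 0.156.
0.156 < 0.36: the indirect benefit is less than the cost.

No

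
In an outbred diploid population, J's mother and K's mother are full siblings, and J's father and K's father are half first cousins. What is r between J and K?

Independent pedigree routes through distinct common ancestors add.
J and K are related in two ways: first cousins through their mothers (r = 1/8) and half second cousins through their fathers (r = 1/64).
r = 1/8 + 1/64 = 9/64 = 0.140625.

0.140625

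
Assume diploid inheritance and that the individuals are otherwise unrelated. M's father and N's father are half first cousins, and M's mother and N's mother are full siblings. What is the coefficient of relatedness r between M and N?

0.140625

Independent pedigree routes through distinct common ancestors add.
M and N are related in two ways: half second cousins through their fathers (r = 1/64) and first cousins through their mothers (r = 1/8).
r = 1/64 + 1/8 = 9/64 = 0.140625.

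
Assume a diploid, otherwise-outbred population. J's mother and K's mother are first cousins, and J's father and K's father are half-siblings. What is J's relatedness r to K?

Relatedness sums over independent paths through distinct common ancestors.
J and K are related in two ways: second cousins through their mothers (r = 1/32) and half first cousins through their fathers (r = 1/16).
r = 1/32 + 1/16 = 3/32 = 0.09375.

0.09375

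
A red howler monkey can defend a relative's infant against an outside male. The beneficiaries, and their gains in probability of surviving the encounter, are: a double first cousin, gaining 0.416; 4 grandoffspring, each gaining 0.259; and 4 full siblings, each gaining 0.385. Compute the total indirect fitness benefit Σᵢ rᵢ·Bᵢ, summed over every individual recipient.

1.133

r to a double first cousin = 0.25 (double first cousins share both grandparent pairs — four paths of length 4: r = 4·(1/2)^4 = 1/4).
r to a grandoffspring = 0.25 (two parent–offspring links: r = (1/2)^2 = 1/4).
r to a full sibling = 1/2 (full sibs share both parents — two paths of length 2: r = 2·(1/2)^2 = 1/2).
Summing one r·B term per recipient: 1·0.25·0.416 + 4·0.25·0.259 + 4·0.5·0.385 = 1.133.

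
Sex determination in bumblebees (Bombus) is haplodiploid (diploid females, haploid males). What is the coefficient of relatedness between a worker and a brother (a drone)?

Her haploid brother carries none of their father's genes and a random half of their mother's genome; that half matches the maternal half of her own genome with probability 1/2: r = 1/2 · 1/2 = 1/4.

0.25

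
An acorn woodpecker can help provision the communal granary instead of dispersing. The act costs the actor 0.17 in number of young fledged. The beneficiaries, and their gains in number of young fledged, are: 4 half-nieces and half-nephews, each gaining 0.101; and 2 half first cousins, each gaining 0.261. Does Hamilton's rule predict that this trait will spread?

No

Hamilton's rule: the trait is favored when the sum of r·B over every recipient exceeds the actor's cost C.
r to a half-niece or half-nephew = 1/8 (half-aunt/uncle↔niece/nephew: one path of length 3: r = (1/2)^3 = 1/8).
r to a half first cousin = 0.0625 (half first cousins share one grandparent — one path of length 4: r = (1/2)^4 = 1/16).
Summing one r·B term per recipient: 4·0.125·0.101 + 2·0.0625·0.261 = 0.083125.
0.083125 < 0.17: the indirect benefit is less than the cost.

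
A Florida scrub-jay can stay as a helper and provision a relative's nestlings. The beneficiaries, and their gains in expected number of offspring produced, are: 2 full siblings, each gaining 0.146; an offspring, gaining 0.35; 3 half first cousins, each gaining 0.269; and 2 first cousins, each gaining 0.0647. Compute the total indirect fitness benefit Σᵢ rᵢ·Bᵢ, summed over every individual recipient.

r to a full sibling = 0.5 (full sibs share both parents — two paths of length 2: r = 2·(1/2)^2 = 1/2).
r to an offspring = 1/2 (one parent–offspring link: r = (1/2)^1 = 1/2).
r to a half first cousin = 0.0625 (half first cousins share one grandparent — one path of length 4: r = (1/2)^4 = 1/16).
r to a first cousin = 0.125 (first cousins share one grandparent pair — two paths of length 4: r = 2·(1/2)^4 = 1/8).
Summing one r·B term per recipient: 2·0.5·0.146 + 1·0.5·0.35 + 3·0.0625·0.269 + 2·0.125·0.0647 = 0.3876125.

0.3876125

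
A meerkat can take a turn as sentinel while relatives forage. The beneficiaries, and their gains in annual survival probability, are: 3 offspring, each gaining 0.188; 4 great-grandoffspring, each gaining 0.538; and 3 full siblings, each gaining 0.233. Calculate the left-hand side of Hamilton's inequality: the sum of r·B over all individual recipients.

0.9005

r to an offspring = 0.5 (one parent–offspring link: r = (1/2)^1 = 1/2).
r to a great-grandoffspring = 1/8 (three parent–offspring links: r = (1/2)^3 = 1/8).
r to a full sibling = 1/2 (full sibs share both parents — two paths of length 2: r = 2·(1/2)^2 = 1/2).
Summing one r·B term per recipient: 3·0.5·0.188 + 4·0.125·0.538 + 3·0.5·0.233 = 0.9005.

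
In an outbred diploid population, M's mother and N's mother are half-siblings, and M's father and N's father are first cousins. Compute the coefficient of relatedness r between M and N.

Wright's path rule: contributions from independent ancestry routes add.
M and N are related in two ways: half first cousins through their mothers (r = 1/16) and second cousins through their fathers (r = 1/32).
r = 1/16 + 1/32 = 0.09375.

0.09375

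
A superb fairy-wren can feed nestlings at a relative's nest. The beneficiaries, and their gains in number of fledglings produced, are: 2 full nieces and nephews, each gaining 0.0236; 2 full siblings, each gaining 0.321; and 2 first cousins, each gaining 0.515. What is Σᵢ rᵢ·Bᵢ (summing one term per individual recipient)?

0.46155

r to a full niece or nephew = 0.25 (full aunt/uncle↔niece/nephew: two paths of length 3 through the shared grandparent pair: r = 2·(1/2)^3 = 1/4).
r to a full sibling = 0.5 (full sibs share both parents — two paths of length 2: r = 2·(1/2)^2 = 1/2).
r to a first cousin = 1/8 (first cousins share one grandparent pair — two paths of length 4: r = 2·(1/2)^4 = 1/8).
Summing one r·B term per recipient: 2·0.25·0.0236 + 2·0.5·0.321 + 2·0.125·0.515 = 0.46155.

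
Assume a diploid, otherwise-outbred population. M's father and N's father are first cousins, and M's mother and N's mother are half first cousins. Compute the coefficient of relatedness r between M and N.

0.046875

With two independent routes of shared ancestry, r is the sum of the two contributions.
M and N are related in two ways: second cousins through their fathers (r = 1/32) and half second cousins through their mothers (r = 1/64).
r = 1/32 + 1/64 = 3/64 = 0.046875.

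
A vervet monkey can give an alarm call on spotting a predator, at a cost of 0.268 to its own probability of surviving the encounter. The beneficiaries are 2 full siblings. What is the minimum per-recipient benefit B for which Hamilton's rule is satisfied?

r to a full sibling = 1/2 (full sibs share both parents — two paths of length 2: r = 2·(1/2)^2 = 1/2).
Hamilton's rule with n recipients of equal r: n·r·B > C, so B > C/(n·r) = 0.268/(2·0.5) = 0.268.

0.268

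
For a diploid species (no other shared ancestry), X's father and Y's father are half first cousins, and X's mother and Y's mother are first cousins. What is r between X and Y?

Wright's path rule: contributions from independent ancestry routes add.
X and Y are related in two ways: half second cousins through their fathers (r = 1/64) and second cousins through their mothers (r = 1/32).
r = 1/64 + 1/32 = 3/64 = 0.046875.

0.046875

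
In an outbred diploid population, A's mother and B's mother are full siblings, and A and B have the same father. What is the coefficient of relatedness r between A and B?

Wright's path rule: contributions from independent ancestry routes add.
A and B are related in two ways: first cousins through their mothers (r = 1/8) and half-sibs through their shared father (r = 1/4).
r = 1/8 + 1/4 = 0.375.

0.375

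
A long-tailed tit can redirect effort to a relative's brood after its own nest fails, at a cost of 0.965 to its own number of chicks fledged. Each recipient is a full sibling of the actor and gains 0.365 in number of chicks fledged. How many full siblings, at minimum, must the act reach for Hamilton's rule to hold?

r to a full sibling = 0.5 (full sibs share both parents — two paths of length 2: r = 2·(1/2)^2 = 1/2).
Hamilton's rule: n·r·B > C  ⇒  n > C/(r·B) = 0.965/(0.5·0.365) = 5.288.
The smallest integer exceeding 5.288 is 6.

6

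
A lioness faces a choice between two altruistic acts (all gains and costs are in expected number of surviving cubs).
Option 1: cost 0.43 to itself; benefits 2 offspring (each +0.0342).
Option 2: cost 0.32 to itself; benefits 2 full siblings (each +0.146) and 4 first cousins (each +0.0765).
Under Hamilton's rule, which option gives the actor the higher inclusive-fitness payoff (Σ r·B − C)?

Option 1: r to an offspring = 0.5.
Option 1: Σ r·B − C = (2·0.5·0.0342) − 0.43 = -0.3958.
Option 2: r to a full sibling = 0.5.
Option 2: r to a first cousin = 0.125.
Option 2: Σ r·B − C = (2·0.5·0.146 + 4·0.125·0.0765) − 0.32 = -0.13575.
Option 2 has the higher net inclusive-fitness payoff.

Option 2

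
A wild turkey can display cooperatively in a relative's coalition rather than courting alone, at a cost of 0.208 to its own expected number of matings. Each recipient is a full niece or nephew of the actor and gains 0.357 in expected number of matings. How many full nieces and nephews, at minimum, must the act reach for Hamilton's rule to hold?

r to a full niece or nephew = 0.25 (full aunt/uncle↔niece/nephew: two paths of length 3 through the shared grandparent pair: r = 2·(1/2)^3 = 1/4).
Hamilton's rule: n·r·B > C  ⇒  n > C/(r·B) = 0.208/(0.25·0.357) = 2.331.
The smallest integer exceeding 2.331 is 3.

3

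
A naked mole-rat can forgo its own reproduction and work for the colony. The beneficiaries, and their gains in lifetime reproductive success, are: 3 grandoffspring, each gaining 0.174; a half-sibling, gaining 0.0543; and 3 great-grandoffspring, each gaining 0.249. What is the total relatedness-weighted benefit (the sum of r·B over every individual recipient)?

0.23745

r to a grandoffspring = 0.25 (two parent–offspring links: r = (1/2)^2 = 1/4).
r to a half-sibling = 0.25 (half-sibs share one parent — one path of length 2: r = (1/2)^2 = 1/4).
r to a great-grandoffspring = 1/8 (three parent–offspring links: r = (1/2)^3 = 1/8).
Summing one r·B term per recipient: 3·0.25·0.174 + 1·0.25·0.0543 + 3·0.125·0.249 = 0.23745.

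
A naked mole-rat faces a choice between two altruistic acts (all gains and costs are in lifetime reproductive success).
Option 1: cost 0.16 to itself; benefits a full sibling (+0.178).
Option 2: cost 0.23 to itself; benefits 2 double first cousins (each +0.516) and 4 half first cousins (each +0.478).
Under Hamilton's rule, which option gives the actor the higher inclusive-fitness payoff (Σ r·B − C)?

Option 2

Option 1: r to a full sibling = 0.5.
Option 1: Σ r·B − C = (1·0.5·0.178) − 0.16 = -0.071.
Option 2: r to a double first cousin = 0.25.
Option 2: r to a half first cousin = 0.0625.
Option 2: Σ r·B − C = (2·0.25·0.516 + 4·0.0625·0.478) − 0.23 = 0.1475.
Option 2 has the higher net inclusive-fitness payoff.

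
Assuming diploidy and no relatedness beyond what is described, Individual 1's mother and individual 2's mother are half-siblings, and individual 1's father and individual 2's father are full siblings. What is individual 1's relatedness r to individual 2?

0.1875

Independent pedigree routes through distinct common ancestors add.
Individual 1 and individual 2 are related in two ways: half first cousins through their mothers (r = 1/16) and first cousins through their fathers (r = 1/8).
r = 1/16 + 1/8 = 3/16 = 0.1875.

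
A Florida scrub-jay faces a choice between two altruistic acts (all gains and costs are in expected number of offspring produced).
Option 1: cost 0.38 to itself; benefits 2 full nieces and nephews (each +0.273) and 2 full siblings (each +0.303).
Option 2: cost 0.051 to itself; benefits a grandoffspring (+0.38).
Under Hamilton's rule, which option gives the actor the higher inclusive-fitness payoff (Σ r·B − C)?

Option 1

Option 1: r to a full niece or nephew = 0.25.
Option 1: r to a full sibling = 0.5.
Option 1: Σ r·B − C = (2·0.25·0.273 + 2·0.5·0.303) − 0.38 = 0.0595.
Option 2: r to a grandoffspring = 0.25.
Option 2: Σ r·B − C = (1·0.25·0.38) − 0.051 = 0.044.
Option 1 has the higher net inclusive-fitness payoff.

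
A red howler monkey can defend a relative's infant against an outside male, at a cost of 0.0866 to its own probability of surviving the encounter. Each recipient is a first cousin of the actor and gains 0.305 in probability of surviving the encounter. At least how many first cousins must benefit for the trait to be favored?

r to a first cousin = 0.125 (first cousins share one grandparent pair — two paths of length 4: r = 2·(1/2)^4 = 1/8).
Hamilton's rule: n·r·B > C  ⇒  n > C/(r·B) = 0.0866/(0.125·0.305) = 2.271.
The smallest integer exceeding 2.271 is 3.

3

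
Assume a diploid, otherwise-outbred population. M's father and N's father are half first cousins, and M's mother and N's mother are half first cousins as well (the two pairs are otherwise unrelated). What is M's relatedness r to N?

0.03125

Relatedness sums over independent paths through distinct common ancestors.
M and N are related in two ways: half second cousins through their fathers (r = 1/64) and half second cousins through their mothers (r = 1/64).
r = 1/64 + 1/64 = 1/32 = 0.03125.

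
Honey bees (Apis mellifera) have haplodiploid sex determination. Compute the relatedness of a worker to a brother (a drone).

Her haploid brother carries none of their father's genes and a random half of their mother's genome; that half matches the maternal half of her own genome with probability 1/2: r = 1/2 · 1/2 = 1/4.

0.25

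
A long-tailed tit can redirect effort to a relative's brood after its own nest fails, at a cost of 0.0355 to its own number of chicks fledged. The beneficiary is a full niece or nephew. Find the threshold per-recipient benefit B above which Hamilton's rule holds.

r to a full niece or nephew = 0.25 (full aunt/uncle↔niece/nephew: two paths of length 3 through the shared grandparent pair: r = 2·(1/2)^3 = 1/4).
Hamilton's rule with n recipients of equal r: n·r·B > C, so B > C/(n·r) = 0.0355/(1·0.25) = 0.142.

0.142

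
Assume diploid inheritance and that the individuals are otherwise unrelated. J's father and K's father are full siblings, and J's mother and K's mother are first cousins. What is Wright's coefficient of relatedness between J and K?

Independent pedigree routes through distinct common ancestors add.
J and K are related in two ways: first cousins through their fathers (r = 1/8) and second cousins through their mothers (r = 1/32).
r = 1/8 + 1/32 = 5/32 = 0.15625.

0.15625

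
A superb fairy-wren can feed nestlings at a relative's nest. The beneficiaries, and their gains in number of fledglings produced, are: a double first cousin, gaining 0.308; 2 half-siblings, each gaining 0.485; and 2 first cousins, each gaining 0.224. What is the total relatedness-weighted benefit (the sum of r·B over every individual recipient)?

0.3755

r to a double first cousin = 1/4 (double first cousins share both grandparent pairs — four paths of length 4: r = 4·(1/2)^4 = 1/4).
r to a half-sibling = 0.25 (half-sibs share one parent — one path of length 2: r = (1/2)^2 = 1/4).
r to a first cousin = 1/8 (first cousins share one grandparent pair — two paths of length 4: r = 2·(1/2)^4 = 1/8).
Summing one r·B term per recipient: 1·0.25·0.308 + 2·0.25·0.485 + 2·0.125·0.224 = 0.3755.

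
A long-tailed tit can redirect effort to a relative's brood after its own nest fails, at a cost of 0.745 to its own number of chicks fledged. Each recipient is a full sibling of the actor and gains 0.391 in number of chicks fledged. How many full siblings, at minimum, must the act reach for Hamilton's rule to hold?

r to a full sibling = 0.5 (full sibs share both parents — two paths of length 2: r = 2·(1/2)^2 = 1/2).
Hamilton's rule: n·r·B > C  ⇒  n > C/(r·B) = 0.745/(0.5·0.391) = 3.811.
The smallest integer exceeding 3.811 is 4.

4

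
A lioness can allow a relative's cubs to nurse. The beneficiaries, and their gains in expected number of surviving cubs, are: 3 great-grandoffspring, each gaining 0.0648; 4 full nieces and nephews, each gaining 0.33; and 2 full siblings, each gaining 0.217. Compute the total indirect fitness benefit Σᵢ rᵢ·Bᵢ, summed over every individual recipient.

r to a great-grandoffspring = 0.125 (three parent–offspring links: r = (1/2)^3 = 1/8).
r to a full niece or nephew = 0.25 (full aunt/uncle↔niece/nephew: two paths of length 3 through the shared grandparent pair: r = 2·(1/2)^3 = 1/4).
r to a full sibling = 1/2 (full sibs share both parents — two paths of length 2: r = 2·(1/2)^2 = 1/2).
Summing one r·B term per recipient: 3·0.125·0.0648 + 4·0.25·0.33 + 2·0.5·0.217 = 0.5713.

0.5713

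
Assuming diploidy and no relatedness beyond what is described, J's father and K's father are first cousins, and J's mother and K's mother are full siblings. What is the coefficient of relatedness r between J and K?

Independent pedigree routes through distinct common ancestors add.
J and K are related in two ways: second cousins through their fathers (r = 1/32) and first cousins through their mothers (r = 1/8).
r = 1/32 + 1/8 = 5/32 = 0.15625.

0.15625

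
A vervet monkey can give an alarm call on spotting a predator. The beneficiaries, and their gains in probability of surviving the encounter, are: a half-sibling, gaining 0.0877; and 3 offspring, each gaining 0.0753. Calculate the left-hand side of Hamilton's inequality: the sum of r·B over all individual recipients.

0.134875

r to a half-sibling = 0.25 (half-sibs share one parent — one path of length 2: r = (1/2)^2 = 1/4).
r to an offspring = 0.5 (one parent–offspring link: r = (1/2)^1 = 1/2).
Summing one r·B term per recipient: 1·0.25·0.0877 + 3·0.5·0.0753 = 0.134875.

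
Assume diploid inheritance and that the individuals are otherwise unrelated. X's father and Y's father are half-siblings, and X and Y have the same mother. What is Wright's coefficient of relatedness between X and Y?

0.3125

Wright's path rule: contributions from independent ancestry routes add.
X and Y are related in two ways: half first cousins through their fathers (r = 1/16) and half-sibs through their shared mother (r = 1/4).
r = 1/16 + 1/4 = 5/16 = 0.3125.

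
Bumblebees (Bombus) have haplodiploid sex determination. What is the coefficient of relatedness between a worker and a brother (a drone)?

0.25

Her haploid brother carries none of their father's genes and a random half of their mother's genome; that half matches the maternal half of her own genome with probability 1/2: r = 1/2 · 1/2 = 1/4.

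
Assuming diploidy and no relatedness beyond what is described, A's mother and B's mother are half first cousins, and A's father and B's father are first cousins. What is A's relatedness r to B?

Independent pedigree routes through distinct common ancestors add.
A and B are related in two ways: half second cousins through their mothers (r = 1/64) and second cousins through their fathers (r = 1/32).
r = 1/64 + 1/32 = 0.046875.

0.046875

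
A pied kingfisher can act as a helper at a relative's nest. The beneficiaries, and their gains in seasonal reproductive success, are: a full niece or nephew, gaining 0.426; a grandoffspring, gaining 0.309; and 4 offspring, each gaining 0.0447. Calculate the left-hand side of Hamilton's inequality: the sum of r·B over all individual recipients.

0.27315

r to a full niece or nephew = 0.25 (full aunt/uncle↔niece/nephew: two paths of length 3 through the shared grandparent pair: r = 2·(1/2)^3 = 1/4).
r to a grandoffspring = 1/4 (two parent–offspring links: r = (1/2)^2 = 1/4).
r to an offspring = 1/2 (one parent–offspring link: r = (1/2)^1 = 1/2).
Summing one r·B term per recipient: 1·0.25·0.426 + 1·0.25·0.309 + 4·0.5·0.0447 = 0.27315.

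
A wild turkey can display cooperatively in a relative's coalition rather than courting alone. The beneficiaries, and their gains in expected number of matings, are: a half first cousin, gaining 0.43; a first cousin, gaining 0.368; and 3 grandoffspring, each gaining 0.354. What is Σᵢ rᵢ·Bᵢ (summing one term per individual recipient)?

0.338375

r to a half first cousin = 0.0625 (half first cousins share one grandparent — one path of length 4: r = (1/2)^4 = 1/16).
r to a first cousin = 1/8 (first cousins share one grandparent pair — two paths of length 4: r = 2·(1/2)^4 = 1/8).
r to a grandoffspring = 0.25 (two parent–offspring links: r = (1/2)^2 = 1/4).
Summing one r·B term per recipient: 1·0.0625·0.43 + 1·0.125·0.368 + 3·0.25·0.354 = 0.338375.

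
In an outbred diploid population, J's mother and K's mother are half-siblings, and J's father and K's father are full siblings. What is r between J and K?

Independent pedigree routes through distinct common ancestors add.
J and K are related in two ways: half first cousins through their mothers (r = 1/16) and first cousins through their fathers (r = 1/8).
r = 1/16 + 1/8 = 0.1875.

0.1875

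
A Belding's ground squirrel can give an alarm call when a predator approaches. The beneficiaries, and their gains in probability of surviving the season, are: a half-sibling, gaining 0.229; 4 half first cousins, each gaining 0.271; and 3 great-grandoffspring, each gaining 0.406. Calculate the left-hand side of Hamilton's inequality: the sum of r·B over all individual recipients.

0.27725

r to a half-sibling = 1/4 (half-sibs share one parent — one path of length 2: r = (1/2)^2 = 1/4).
r to a half first cousin = 0.0625 (half first cousins share one grandparent — one path of length 4: r = (1/2)^4 = 1/16).
r to a great-grandoffspring = 1/8 (three parent–offspring links: r = (1/2)^3 = 1/8).
Summing one r·B term per recipient: 1·0.25·0.229 + 4·0.0625·0.271 + 3·0.125·0.406 = 0.27725.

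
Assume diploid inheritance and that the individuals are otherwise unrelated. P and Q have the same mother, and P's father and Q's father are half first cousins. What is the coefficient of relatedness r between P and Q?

Independent pedigree routes through distinct common ancestors add.
P and Q are related in two ways: half-sibs through their shared mother (r = 1/4) and half second cousins through their fathers (r = 1/64).
r = 1/4 + 1/64 = 17/64 = 0.265625.

0.265625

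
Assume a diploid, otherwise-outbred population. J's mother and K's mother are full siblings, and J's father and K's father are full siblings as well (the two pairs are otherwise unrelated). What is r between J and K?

Independent pedigree routes through distinct common ancestors add.
J and K are related in two ways: first cousins through their mothers (r = 1/8) and first cousins through their fathers (r = 1/8) — i.e. double first cousins.
r = 1/8 + 1/8 = 0.25.

0.25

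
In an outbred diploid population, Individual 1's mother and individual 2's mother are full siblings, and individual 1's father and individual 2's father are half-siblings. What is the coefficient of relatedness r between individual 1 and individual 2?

0.1875

With two independent routes of shared ancestry, r is the sum of the two contributions.
Individual 1 and individual 2 are related in two ways: first cousins through their mothers (r = 1/8) and half first cousins through their fathers (r = 1/16).
r = 1/8 + 1/16 = 0.1875.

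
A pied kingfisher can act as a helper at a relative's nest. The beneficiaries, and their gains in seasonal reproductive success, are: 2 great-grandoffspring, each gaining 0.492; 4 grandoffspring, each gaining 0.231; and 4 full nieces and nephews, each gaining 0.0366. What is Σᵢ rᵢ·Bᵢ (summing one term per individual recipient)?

r to a great-grandoffspring = 1/8 (three parent–offspring links: r = (1/2)^3 = 1/8).
r to a grandoffspring = 0.25 (two parent–offspring links: r = (1/2)^2 = 1/4).
r to a full niece or nephew = 0.25 (full aunt/uncle↔niece/nephew: two paths of length 3 through the shared grandparent pair: r = 2·(1/2)^3 = 1/4).
Summing one r·B term per recipient: 2·0.125·0.492 + 4·0.25·0.231 + 4·0.25·0.0366 = 0.3906.

0.3906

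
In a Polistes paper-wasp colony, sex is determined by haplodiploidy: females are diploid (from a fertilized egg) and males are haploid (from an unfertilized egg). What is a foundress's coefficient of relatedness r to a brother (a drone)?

0.25

Her haploid brother carries none of their father's genes and a random half of their mother's genome; that half matches the maternal half of her own genome with probability 1/2: r = 1/2 · 1/2 = 1/4.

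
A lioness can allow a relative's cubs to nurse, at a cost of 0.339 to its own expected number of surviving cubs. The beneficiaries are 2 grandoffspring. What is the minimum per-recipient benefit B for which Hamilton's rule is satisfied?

r to a grandoffspring = 1/4 (two parent–offspring links: r = (1/2)^2 = 1/4).
Hamilton's rule with n recipients of equal r: n·r·B > C, so B > C/(n·r) = 0.339/(2·0.25) = 0.678.

0.678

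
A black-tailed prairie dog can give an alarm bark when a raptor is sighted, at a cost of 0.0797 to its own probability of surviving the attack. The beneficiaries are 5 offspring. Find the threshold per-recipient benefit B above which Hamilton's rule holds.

r to an offspring = 1/2 (one parent–offspring link: r = (1/2)^1 = 1/2).
Hamilton's rule with n recipients of equal r: n·r·B > C, so B > C/(n·r) = 0.0797/(5·0.5) = 0.0319.

0.0319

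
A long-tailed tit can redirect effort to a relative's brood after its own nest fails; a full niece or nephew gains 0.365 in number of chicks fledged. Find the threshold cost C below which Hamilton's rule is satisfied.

r to a full niece or nephew = 1/4 (full aunt/uncle↔niece/nephew: two paths of length 3 through the shared grandparent pair: r = 2·(1/2)^3 = 1/4).
Hamilton's rule: n·r·B > C, so the trait is favored while C < n·r·B = 1·0.25·0.365 = 0.09125.

0.09125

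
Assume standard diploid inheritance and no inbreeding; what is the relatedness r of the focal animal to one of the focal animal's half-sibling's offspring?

Each parent–offspring link contributes a factor of 1/2, and independent paths through distinct common ancestors add.
Half-aunt/uncle↔niece/nephew: one path of length 3: r = (1/2)^3 = 1/8.

0.125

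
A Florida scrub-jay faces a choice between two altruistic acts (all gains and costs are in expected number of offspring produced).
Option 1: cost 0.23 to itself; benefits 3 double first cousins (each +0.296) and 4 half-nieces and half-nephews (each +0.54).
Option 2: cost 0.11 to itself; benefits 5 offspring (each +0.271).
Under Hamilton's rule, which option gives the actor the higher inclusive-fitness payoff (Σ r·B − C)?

Option 2

Option 1: r to a double first cousin = 0.25.
Option 1: r to a half-niece or half-nephew = 0.125.
Option 1: Σ r·B − C = (3·0.25·0.296 + 4·0.125·0.54) − 0.23 = 0.262.
Option 2: r to an offspring = 0.5.
Option 2: Σ r·B − C = (5·0.5·0.271) − 0.11 = 0.5675.
Option 2 has the higher net inclusive-fitness payoff.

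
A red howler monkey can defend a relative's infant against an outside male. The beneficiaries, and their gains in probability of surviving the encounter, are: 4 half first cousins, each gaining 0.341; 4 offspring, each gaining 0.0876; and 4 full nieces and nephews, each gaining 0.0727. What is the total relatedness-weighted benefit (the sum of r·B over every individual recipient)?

0.33315

r to a half first cousin = 1/16 (half first cousins share one grandparent — one path of length 4: r = (1/2)^4 = 1/16).
r to an offspring = 1/2 (one parent–offspring link: r = (1/2)^1 = 1/2).
r to a full niece or nephew = 0.25 (full aunt/uncle↔niece/nephew: two paths of length 3 through the shared grandparent pair: r = 2·(1/2)^3 = 1/4).
Summing one r·B term per recipient: 4·0.0625·0.341 + 4·0.5·0.0876 + 4·0.25·0.0727 = 0.33315.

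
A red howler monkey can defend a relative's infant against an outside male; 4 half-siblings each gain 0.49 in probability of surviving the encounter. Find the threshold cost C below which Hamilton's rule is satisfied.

r to a half-sibling = 1/4 (half-sibs share one parent — one path of length 2: r = (1/2)^2 = 1/4).
Hamilton's rule: n·r·B > C, so the trait is favored while C < n·r·B = 4·0.25·0.49 = 0.49.

0.49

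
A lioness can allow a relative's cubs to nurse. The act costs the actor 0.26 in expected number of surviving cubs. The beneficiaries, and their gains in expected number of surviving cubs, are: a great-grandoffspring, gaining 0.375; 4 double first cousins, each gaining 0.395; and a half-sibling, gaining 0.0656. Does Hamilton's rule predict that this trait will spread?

Yes

Hamilton's rule: the trait is favored when the sum of r·B over every recipient exceeds the actor's cost C.
r to a great-grandoffspring = 1/8 (three parent–offspring links: r = (1/2)^3 = 1/8).
r to a double first cousin = 0.25 (double first cousins share both grandparent pairs — four paths of length 4: r = 4·(1/2)^4 = 1/4).
r to a half-sibling = 0.25 (half-sibs share one parent — one path of length 2: r = (1/2)^2 = 1/4).
Summing one r·B term per recipient: 1·0.125·0.375 + 4·0.25·0.395 + 1·0.25·0.0656 = 0.458275.
0.458275 > 0.26: the indirect benefit exceeds the cost.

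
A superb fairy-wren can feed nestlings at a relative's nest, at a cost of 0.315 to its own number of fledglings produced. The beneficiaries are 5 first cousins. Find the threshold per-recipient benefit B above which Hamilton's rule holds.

0.504

r to a first cousin = 1/8 (first cousins share one grandparent pair — two paths of length 4: r = 2·(1/2)^4 = 1/8).
Hamilton's rule with n recipients of equal r: n·r·B > C, so B > C/(n·r) = 0.315/(5·0.125) = 0.504.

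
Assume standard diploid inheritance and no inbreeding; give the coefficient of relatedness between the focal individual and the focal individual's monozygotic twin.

1

Each parent–offspring link contributes a factor of 1/2, and independent paths through distinct common ancestors add.
Monozygotic twins share every allele identical by descent: r = 1.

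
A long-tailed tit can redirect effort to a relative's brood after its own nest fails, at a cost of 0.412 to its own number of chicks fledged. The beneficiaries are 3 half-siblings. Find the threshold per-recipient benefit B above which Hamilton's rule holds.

0.5493

r to a half-sibling = 0.25 (half-sibs share one parent — one path of length 2: r = (1/2)^2 = 1/4).
Hamilton's rule with n recipients of equal r: n·r·B > C, so B > C/(n·r) = 0.412/(3·0.25) = 0.5493.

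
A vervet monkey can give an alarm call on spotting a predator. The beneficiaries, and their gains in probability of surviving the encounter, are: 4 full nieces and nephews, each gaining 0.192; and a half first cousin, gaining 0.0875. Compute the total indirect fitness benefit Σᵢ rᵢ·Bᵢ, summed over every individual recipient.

r to a full niece or nephew = 0.25 (full aunt/uncle↔niece/nephew: two paths of length 3 through the shared grandparent pair: r = 2·(1/2)^3 = 1/4).
r to a half first cousin = 0.0625 (half first cousins share one grandparent — one path of length 4: r = (1/2)^4 = 1/16).
Summing one r·B term per recipient: 4·0.25·0.192 + 1·0.0625·0.0875 = 0.19746875.

0.19746875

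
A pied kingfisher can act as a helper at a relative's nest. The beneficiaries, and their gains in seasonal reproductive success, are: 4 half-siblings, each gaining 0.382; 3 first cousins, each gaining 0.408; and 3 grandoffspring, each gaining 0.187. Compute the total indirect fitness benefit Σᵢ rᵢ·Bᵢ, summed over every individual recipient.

r to a half-sibling = 0.25 (half-sibs share one parent — one path of length 2: r = (1/2)^2 = 1/4).
r to a first cousin = 1/8 (first cousins share one grandparent pair — two paths of length 4: r = 2·(1/2)^4 = 1/8).
r to a grandoffspring = 1/4 (two parent–offspring links: r = (1/2)^2 = 1/4).
Summing one r·B term per recipient: 4·0.25·0.382 + 3·0.125·0.408 + 3·0.25·0.187 = 0.67525.

0.67525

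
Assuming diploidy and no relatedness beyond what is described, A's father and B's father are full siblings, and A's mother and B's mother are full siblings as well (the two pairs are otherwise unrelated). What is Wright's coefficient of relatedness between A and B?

Relatedness sums over independent paths through distinct common ancestors.
A and B are related in two ways: first cousins through their fathers (r = 1/8) and first cousins through their mothers (r = 1/8) — i.e. double first cousins.
r = 1/8 + 1/8 = 0.25.

0.25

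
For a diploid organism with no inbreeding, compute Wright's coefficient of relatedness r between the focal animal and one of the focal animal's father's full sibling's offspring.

Each parent–offspring link contributes a factor of 1/2, and independent paths through distinct common ancestors add.
First cousins share one grandparent pair — two paths of length 4: r = 2·(1/2)^4 = 1/8.

0.125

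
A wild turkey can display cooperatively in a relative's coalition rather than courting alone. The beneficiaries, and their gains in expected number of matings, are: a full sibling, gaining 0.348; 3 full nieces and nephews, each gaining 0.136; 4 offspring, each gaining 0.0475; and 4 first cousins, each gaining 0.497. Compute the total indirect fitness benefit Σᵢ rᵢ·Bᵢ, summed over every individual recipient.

0.6195

r to a full sibling = 0.5 (full sibs share both parents — two paths of length 2: r = 2·(1/2)^2 = 1/2).
r to a full niece or nephew = 1/4 (full aunt/uncle↔niece/nephew: two paths of length 3 through the shared grandparent pair: r = 2·(1/2)^3 = 1/4).
r to an offspring = 1/2 (one parent–offspring link: r = (1/2)^1 = 1/2).
r to a first cousin = 1/8 (first cousins share one grandparent pair — two paths of length 4: r = 2·(1/2)^4 = 1/8).
Summing one r·B term per recipient: 1·0.5·0.348 + 3·0.25·0.136 + 4·0.5·0.0475 + 4·0.125·0.497 = 0.6195.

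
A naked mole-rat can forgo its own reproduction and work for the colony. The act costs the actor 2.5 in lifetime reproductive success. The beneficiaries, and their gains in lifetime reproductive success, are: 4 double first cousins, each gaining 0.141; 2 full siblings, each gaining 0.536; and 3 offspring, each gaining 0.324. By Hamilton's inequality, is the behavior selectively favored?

No

Hamilton's rule: the trait is favored when the sum of r·B over every recipient exceeds the actor's cost C.
r to a double first cousin = 0.25 (double first cousins share both grandparent pairs — four paths of length 4: r = 4·(1/2)^4 = 1/4).
r to a full sibling = 1/2 (full sibs share both parents — two paths of length 2: r = 2·(1/2)^2 = 1/2).
r to an offspring = 0.5 (one parent–offspring link: r = (1/2)^1 = 1/2).
Summing one r·B term per recipient: 4·0.25·0.141 + 2·0.5·0.536 + 3·0.5·0.324 = 1.163.
1.163 < 2.5: the indirect benefit is less than the cost.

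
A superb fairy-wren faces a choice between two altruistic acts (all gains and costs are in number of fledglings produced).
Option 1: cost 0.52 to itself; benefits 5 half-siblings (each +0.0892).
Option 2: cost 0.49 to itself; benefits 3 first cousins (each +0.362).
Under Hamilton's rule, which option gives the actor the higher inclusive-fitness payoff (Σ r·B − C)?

Option 1: r to a half-sibling = 0.25.
Option 1: Σ r·B − C = (5·0.25·0.0892) − 0.52 = -0.4085.
Option 2: r to a first cousin = 0.125.
Option 2: Σ r·B − C = (3·0.125·0.362) − 0.49 = -0.35425.
Option 2 has the higher net inclusive-fitness payoff.

Option 2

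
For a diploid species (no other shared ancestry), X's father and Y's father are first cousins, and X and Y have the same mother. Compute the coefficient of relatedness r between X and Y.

Relatedness sums over independent paths through distinct common ancestors.
X and Y are related in two ways: second cousins through their fathers (r = 1/32) and half-sibs through their shared mother (r = 1/4).
r = 1/32 + 1/4 = 9/32 = 0.28125.

0.28125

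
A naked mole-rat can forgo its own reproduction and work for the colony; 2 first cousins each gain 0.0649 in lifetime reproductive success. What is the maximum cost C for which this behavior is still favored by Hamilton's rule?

r to a first cousin = 1/8 (first cousins share one grandparent pair — two paths of length 4: r = 2·(1/2)^4 = 1/8).
Hamilton's rule: n·r·B > C, so the trait is favored while C < n·r·B = 2·0.125·0.0649 = 0.016225.

0.016225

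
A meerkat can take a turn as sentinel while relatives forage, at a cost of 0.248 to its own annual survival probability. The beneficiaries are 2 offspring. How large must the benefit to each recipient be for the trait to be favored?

0.248

r to an offspring = 0.5 (one parent–offspring link: r = (1/2)^1 = 1/2).
Hamilton's rule with n recipients of equal r: n·r·B > C, so B > C/(n·r) = 0.248/(2·0.5) = 0.248.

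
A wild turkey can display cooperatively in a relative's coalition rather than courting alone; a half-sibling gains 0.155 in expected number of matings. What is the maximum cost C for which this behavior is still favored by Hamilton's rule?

r to a half-sibling = 0.25 (half-sibs share one parent — one path of length 2: r = (1/2)^2 = 1/4).
Hamilton's rule: n·r·B > C, so the trait is favored while C < n·r·B = 1·0.25·0.155 = 0.03875.

0.03875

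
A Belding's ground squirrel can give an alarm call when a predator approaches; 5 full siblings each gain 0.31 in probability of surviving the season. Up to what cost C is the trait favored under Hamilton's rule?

0.775

r to a full sibling = 0.5 (full sibs share both parents — two paths of length 2: r = 2·(1/2)^2 = 1/2).
Hamilton's rule: n·r·B > C, so the trait is favored while C < n·r·B = 5·0.5·0.31 = 0.775.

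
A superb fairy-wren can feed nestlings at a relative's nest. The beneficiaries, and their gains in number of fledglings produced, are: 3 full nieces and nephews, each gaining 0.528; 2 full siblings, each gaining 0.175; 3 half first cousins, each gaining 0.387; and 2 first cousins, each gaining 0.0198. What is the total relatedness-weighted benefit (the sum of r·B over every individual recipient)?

0.6485125

r to a full niece or nephew = 1/4 (full aunt/uncle↔niece/nephew: two paths of length 3 through the shared grandparent pair: r = 2·(1/2)^3 = 1/4).
r to a full sibling = 1/2 (full sibs share both parents — two paths of length 2: r = 2·(1/2)^2 = 1/2).
r to a half first cousin = 0.0625 (half first cousins share one grandparent — one path of length 4: r = (1/2)^4 = 1/16).
r to a first cousin = 0.125 (first cousins share one grandparent pair — two paths of length 4: r = 2·(1/2)^4 = 1/8).
Summing one r·B term per recipient: 3·0.25·0.528 + 2·0.5·0.175 + 3·0.0625·0.387 + 2·0.125·0.0198 = 0.6485125.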